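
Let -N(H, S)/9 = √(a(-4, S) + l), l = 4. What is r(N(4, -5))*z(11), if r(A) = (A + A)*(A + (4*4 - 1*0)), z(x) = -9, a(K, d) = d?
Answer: 1458 + 2592*I ≈ 1458.0 + 2592.0*I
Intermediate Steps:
N(H, S) = -9*√(4 + S) (N(H, S) = -9*√(S + 4) = -9*√(4 + S))
r(A) = 2*A*(16 + A) (r(A) = (2*A)*(A + (16 + 0)) = (2*A)*(A + 16) = (2*A)*(16 + A) = 2*A*(16 + A))
r(N(4, -5))*z(11) = (2*(-9*√(4 - 5))*(16 - 9*√(4 - 5)))*(-9) = (2*(-9*I)*(16 - 9*I))*(-9) = -18*I*(16 - 9*I)*(-9) = 162*I*(16 - 9*I)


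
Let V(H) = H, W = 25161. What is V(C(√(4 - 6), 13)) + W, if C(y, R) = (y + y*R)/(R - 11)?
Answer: 25161 + 7*I*√2 ≈ 25161.0 + 9.8995*I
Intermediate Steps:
C(y, R) = (y + R*y)/(-11 + R)
V(C(√(4 - 6), 13)) + W = √(4 - 6)*(1 + 13)/(-11 + 13) + 25161 = √(-2)*14/2 + 25161 = (I*√2)*(½)*14 + 25161 = 7*I*√2 + 25161 = 25161 + 7*I*√2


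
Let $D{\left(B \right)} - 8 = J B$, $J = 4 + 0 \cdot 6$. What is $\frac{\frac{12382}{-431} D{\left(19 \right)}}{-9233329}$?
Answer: $\frac{148584}{568509257} \approx 0.00026136$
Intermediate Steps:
$J = 4$ ($J = 4 + 0 = 4$)
$D{\left(B \right)} = 8 + 4 B$
$\frac{\frac{12382}{-431} D{\left(19 \right)}}{-9233329} = \frac{\frac{12382}{-431} \left(8 + 4 \cdot 19\right)}{-9233329} = 12382 \left(- \frac{1}{431}\right) \left(8 + 76\right) \left(- \frac{1}{9233329}\right) = \left(- \frac{12382}{431}\right) 84 \left(- \frac{1}{9233329}\right) = \left(- \frac{1040088}{431}\right) \left(- \frac{1}{9233329}\right) = \frac{148584}{568509257}$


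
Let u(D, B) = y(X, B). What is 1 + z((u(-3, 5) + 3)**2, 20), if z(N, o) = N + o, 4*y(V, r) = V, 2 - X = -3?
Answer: 625/16 ≈ 39.063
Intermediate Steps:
X = 5 (X = 2 - 1*(-3) = 2 + 3 = 5)
y(V, r) = V/4
u(D, B) = 5/4 (u(D, B) = (1/4)*5 = 5/4)
1 + z((u(-3, 5) + 3)**2, 20) = 1 + ((5/4 + 3)**2 + 20) = 1 + ((17/4)**2 + 20) = 1 + (289/16 + 20) = 1 + 609/16 = 625/16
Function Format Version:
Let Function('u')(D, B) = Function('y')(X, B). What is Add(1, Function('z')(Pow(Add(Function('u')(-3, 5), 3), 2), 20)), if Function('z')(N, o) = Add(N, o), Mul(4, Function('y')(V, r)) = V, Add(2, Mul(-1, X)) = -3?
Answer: Rational(625, 16) ≈ 39.063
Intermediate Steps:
X = 5 (X = Add(2, Mul(-1, -3)) = Add(2, 3) = 5)
Function('y')(V, r) = Mul(Rational(1, 4), V)
Function('u')(D, B) = Rational(5, 4) (Function('u')(D, B) = Mul(Rational(1, 4), 5) = Rational(5, 4))
Add(1, Function('z')(Pow(Add(Function('u')(-3, 5), 3), 2), 20)) = Add(1, Add(Pow(Add(Rational(5, 4), 3), 2), 20)) = Add(1, Add(Pow(Rational(17, 4), 2), 20)) = Add(1, Add(Rational(289, 16), 20)) = Add(1, Rational(609, 16)) = Rational(625, 16)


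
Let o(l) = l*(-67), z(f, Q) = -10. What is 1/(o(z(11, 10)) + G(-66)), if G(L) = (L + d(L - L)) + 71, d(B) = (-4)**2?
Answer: 1/691 ≈ 0.0014472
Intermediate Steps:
d(B) = 16
G(L) = 87 + L (G(L) = (L + 16) + 71 = (16 + L) + 71 = 87 + L)
o(l) = -67*l
1/(o(z(11, 10)) + G(-66)) = 1/(-67*(-10) + (87 - 66)) = 1/(670 + 21) = 1/691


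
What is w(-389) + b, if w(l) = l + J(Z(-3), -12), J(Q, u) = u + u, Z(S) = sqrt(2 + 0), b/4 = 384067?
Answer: 1535855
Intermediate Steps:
b = 1536268 (b = 4*384067 = 1536268)
Z(S) = sqrt(2)
J(Q, u) = 2*u
w(l) = -24 + l (w(l) = l + 2*(-12) = l - 24 = -24 + l)
w(-389) + b = (-24 - 389) + 1536268 = -413 + 1536268 = 1535855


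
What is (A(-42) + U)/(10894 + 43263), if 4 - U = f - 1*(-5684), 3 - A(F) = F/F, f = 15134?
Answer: -20812/54157 ≈ -0.38429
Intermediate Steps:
A(F) = 2 (A(F) = 3 - F/F = 3 - 1*1 = 3 - 1 = 2)
U = -20814 (U = 4 - (15134 - 1*(-5684)) = 4 - (15134 + 5684) = 4 - 1*20818 = 4 - 20818 = -20814)
(A(-42) + U)/(10894 + 43263) = (2 - 20814)/(10894 + 43263) = -20812/54157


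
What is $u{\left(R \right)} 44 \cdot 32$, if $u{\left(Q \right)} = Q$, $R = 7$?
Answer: $9856$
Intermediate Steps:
$u{\left(R \right)} 44 \cdot 32 = 7 \cdot 44 \cdot 32 = 308 \cdot 32 = 9856$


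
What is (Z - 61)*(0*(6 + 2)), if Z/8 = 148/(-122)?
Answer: 0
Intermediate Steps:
Z = -592/61 (Z = 8*(148/(-122)) = 8*(148*(-1/122)) = 8*(-74/61) = -592/61 ≈ -9.7049)
(Z - 61)*(0*(6 + 2)) = (-592/61 - 61)*(0*(6 + 2)) = -0*8 = -4313/61*0 = 0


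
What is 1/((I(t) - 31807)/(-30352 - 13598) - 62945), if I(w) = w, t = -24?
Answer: -43950/2766400919 ≈ -1.5887e-5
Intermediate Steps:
1/((I(t) - 31807)/(-30352 - 13598) - 62945) = 1/((-24 - 31807)/(-30352 - 13598) - 62945) = 1/(-31831/(-43950) - 62945) = 1/(-31831*(-1/43950) - 62945) = 1/(31831/43950 - 62945) = 1/(-2766400919/43950) = -43950/2766400919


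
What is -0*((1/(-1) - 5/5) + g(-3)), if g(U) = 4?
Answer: 0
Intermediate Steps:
-0*((1/(-1) - 5/5) + g(-3)) = -0*((1/(-1) - 5/5) + 4) = -0*((1*(-1) - 5*⅕) + 4) = -0*((-1 - 1) + 4) = -0*(-2 + 4) = -0*2 = -119*0 = 0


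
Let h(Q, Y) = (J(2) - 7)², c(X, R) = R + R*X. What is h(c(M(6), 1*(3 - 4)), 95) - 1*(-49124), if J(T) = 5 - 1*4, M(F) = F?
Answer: 49160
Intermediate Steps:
J(T) = 1 (J(T) = 5 - 4 = 1)
h(Q, Y) = 36 (h(Q, Y) = (1 - 7)² = (-6)² = 36)
h(c(M(6), 1*(3 - 4)), 95) - 1*(-49124) = 36 - 1*(-49124) = 36 + 49124 = 49160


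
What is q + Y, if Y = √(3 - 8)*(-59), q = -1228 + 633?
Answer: -595 - 59*I*√5 ≈ -595.0 - 131.93*I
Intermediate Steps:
q = -595
Y = -59*I*√5 (Y = √(-5)*(-59) = (I*√5)*(-59) = -59*I*√5 ≈ -131.93*I)
q + Y = -595 - 59*I*√5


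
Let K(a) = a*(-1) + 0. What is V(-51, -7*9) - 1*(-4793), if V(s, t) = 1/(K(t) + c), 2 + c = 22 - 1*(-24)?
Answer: 512852/107 ≈ 4793.0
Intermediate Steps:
c = 44 (c = -2 + (22 - 1*(-24)) = -2 + (22 + 24) = -2 + 46 = 44)
K(a) = -a (K(a) = -a + 0 = -a)
V(s, t) = 1/(44 - t) (V(s, t) = 1/(-t + 44) = 1/(44 - t))
V(-51, -7*9) - 1*(-4793) = -1/(-44 - 7*9) - 1*(-4793) = -1/(-44 - 63) + 4793 = -1/(-107) + 4793 = -1*(-1/107) + 4793 = 1/107 + 4793 = 512852/107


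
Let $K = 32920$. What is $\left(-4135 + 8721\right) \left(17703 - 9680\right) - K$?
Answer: $36760558$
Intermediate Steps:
$\left(-4135 + 8721\right) \left(17703 - 9680\right) - K = \left(-4135 + 8721\right) \left(17703 - 9680\right) - 32920 = 4586 \cdot 8023 - 32920 = 36793478 - 32920 = 36760558$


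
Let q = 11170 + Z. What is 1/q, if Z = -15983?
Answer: -1/4813 ≈ -0.00020777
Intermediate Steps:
q = -4813 (q = 11170 - 15983 = -4813)
1/q = 1/(-4813) = -1/4813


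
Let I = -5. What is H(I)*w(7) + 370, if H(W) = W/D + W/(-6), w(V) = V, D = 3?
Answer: 2185/6 ≈ 364.17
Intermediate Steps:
H(W) = W/6 (H(W) = W/3 + W/(-6) = W*(⅓) + W*(-⅙) = W/3 - W/6 = W/6)
H(I)*w(7) + 370 = ((⅙)*(-5))*7 + 370 = -⅚*7 + 370 = -35/6 + 370 = 2185/6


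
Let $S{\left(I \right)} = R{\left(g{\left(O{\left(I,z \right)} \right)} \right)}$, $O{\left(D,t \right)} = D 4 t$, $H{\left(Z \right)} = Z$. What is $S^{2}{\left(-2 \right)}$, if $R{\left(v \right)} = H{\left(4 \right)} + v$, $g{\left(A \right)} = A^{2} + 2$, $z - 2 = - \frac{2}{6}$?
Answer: $\frac{2735716}{81} \approx 33774.0$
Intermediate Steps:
$z = \frac{5}{3}$ ($z = 2 - \frac{2}{6} = 2 - \frac{1}{3} = \frac{5}{3} \approx 1.6667$)
$O{\left(D,t \right)} = 4 D t$
$g{\left(A \right)} = 2 + A^{2}$
$R{\left(v \right)} = 4 + v$
$S{\left(I \right)} = 6 + \frac{400 I^{2}}{9}$ ($S{\left(I \right)} = 4 + \left(2 + \left(4 I \frac{5}{3}\right)^{2}\right) = 4 + \left(2 + \left(\frac{20 I}{3}\right)^{2}\right) = 4 + \left(2 + \frac{400 I^{2}}{9}\right) = 6 + \frac{400 I^{2}}{9}$)
$S^{2}{\left(-2 \right)} = \left(6 + \frac{400 \left(-2\right)^{2}}{9}\right)^{2} = \left(6 + \frac{400}{9} \cdot 4\right)^{2} = \left(6 + \frac{1600}{9}\right)^{2} = \left(\frac{1654}{9}\right)^{2} = \frac{2735716}{81}$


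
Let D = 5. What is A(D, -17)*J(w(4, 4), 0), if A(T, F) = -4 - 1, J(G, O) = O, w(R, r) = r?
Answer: 0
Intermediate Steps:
A(T, F) = -5
A(D, -17)*J(w(4, 4), 0) = -5*0 = 0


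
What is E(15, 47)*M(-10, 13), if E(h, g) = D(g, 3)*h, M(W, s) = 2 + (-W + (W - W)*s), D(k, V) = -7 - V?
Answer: -1800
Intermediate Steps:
M(W, s) = 2 - W (M(W, s) = 2 + (-W + 0*s) = 2 + (-W + 0) = 2 - W)
E(h, g) = -10*h (E(h, g) = (-7 - 1*3)*h = (-7 - 3)*h = -10*h)
E(15, 47)*M(-10, 13) = (-10*15)*(2 - 1*(-10)) = -150*(2 + 10) = -150*12 = -1800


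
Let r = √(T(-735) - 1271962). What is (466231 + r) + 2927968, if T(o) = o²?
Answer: 3394199 + I*√731737 ≈ 3.3942e+6 + 855.42*I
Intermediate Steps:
r = I*√731737 (r = √((-735)² - 1271962) = √(540225 - 1271962) = √(-731737) = I*√731737 ≈ 855.42*I)
(466231 + r) + 2927968 = (466231 + I*√731737) + 2927968 = 3394199 + I*√731737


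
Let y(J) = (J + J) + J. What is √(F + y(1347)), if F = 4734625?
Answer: √4738666 ≈ 2176.8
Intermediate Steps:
y(J) = 3*J (y(J) = 2*J + J = 3*J)
√(F + y(1347)) = √(4734625 + 3*1347) = √(4734625 + 4041) = √4738666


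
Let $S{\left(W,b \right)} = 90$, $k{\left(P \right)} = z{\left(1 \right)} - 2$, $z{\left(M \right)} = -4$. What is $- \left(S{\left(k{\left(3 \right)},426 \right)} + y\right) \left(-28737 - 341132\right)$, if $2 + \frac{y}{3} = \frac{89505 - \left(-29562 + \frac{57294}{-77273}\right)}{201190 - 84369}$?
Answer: $\frac{290672402620507563}{9027109133} \approx 3.22 \cdot 10^{7}$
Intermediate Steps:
$k{\left(P \right)} = -6$ ($k{\left(P \right)} = -4 - 2 = -6$)
$y = - \frac{26560490043}{9027109133}$ ($y = -6 + 3 \frac{89505 - \left(-29562 + \frac{57294}{-77273}\right)}{201190 - 84369} = -6 + 3 \frac{89505 + \left(\left(-57294\right) \left(- \frac{1}{77273}\right) + 29562\right)}{116821} = -6 + 3 \left(89505 + \left(\frac{57294}{77273} + 29562\right)\right) \frac{1}{116821} = -6 + 3 \left(89505 + \frac{2284401720}{77273}\right) \frac{1}{116821} = -6 + 3 \cdot \frac{9200721585}{77273} \cdot \frac{1}{116821} = -6 + 3 \cdot \frac{9200721585}{9027109133} = -6 + \frac{27602164755}{9027109133} = - \frac{26560490043}{9027109133} \approx -2.9423$)
$- \left(S{\left(k{\left(3 \right)},426 \right)} + y\right) \left(-28737 - 341132\right) = - \left(90 - \frac{26560490043}{9027109133}\right) \left(-28737 - 341132\right) = - \frac{785879331927 \left(-369869\right)}{9027109133} = \left(-1\right) \left(- \frac{290672402620507563}{9027109133}\right) = \frac{290672402620507563}{9027109133}$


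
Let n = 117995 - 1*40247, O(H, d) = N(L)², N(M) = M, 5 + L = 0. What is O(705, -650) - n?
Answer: -77723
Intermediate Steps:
L = -5 (L = -5 + 0 = -5)
O(H, d) = 25 (O(H, d) = (-5)² = 25)
n = 77748 (n = 117995 - 40247 = 77748)
O(705, -650) - n = 25 - 1*77748 = 25 - 77748 = -77723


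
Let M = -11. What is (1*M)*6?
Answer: -66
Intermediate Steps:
(1*M)*6 = (1*(-11))*6 = -11*6 = -66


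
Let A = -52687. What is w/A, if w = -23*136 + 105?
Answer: 3023/52687 ≈ 0.057377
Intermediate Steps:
w = -3023 (w = -3128 + 105 = -3023)
w/A = -3023/(-52687) = -3023*(-1/52687) = 3023/52687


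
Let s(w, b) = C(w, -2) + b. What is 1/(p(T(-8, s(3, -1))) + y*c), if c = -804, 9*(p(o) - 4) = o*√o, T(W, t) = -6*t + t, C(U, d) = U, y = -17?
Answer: 138429/1892601413 + 45*I*√10/7570405652 ≈ 7.3142e-5 + 1.8797e-8*I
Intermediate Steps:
s(w, b) = b + w (s(w, b) = w + b = b + w)
T(W, t) = -5*t
p(o) = 4 + o^(3/2)/9 (p(o) = 4 + (o*√o)/9 = 4 + o^(3/2)/9)
1/(p(T(-8, s(3, -1))) + y*c) = 1/((4 + (-5*(-1 + 3))^(3/2)/9) - 17*(-804)) = 1/((4 + (-5*2)^(3/2)/9) + 13668) = 1/((4 + (-10)^(3/2)/9) + 13668) = 1/((4 + (-10*I*√10)/9) + 13668) = 1/((4 - 10*I*√10/9) + 13668) = 1/(13672 - 10*I*√10/9)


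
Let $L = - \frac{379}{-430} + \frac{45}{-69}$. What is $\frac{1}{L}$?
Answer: $\frac{9890}{2267} \approx 4.3626$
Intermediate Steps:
$L = \frac{2267}{9890}$ ($L = \left(-379\right) \left(- \frac{1}{430}\right) + 45 \left(- \frac{1}{69}\right) = \frac{379}{430} - \frac{15}{23} = \frac{2267}{9890} \approx 0.22922$)
$\frac{1}{L} = \frac{1}{\frac{2267}{9890}} = \frac{9890}{2267}$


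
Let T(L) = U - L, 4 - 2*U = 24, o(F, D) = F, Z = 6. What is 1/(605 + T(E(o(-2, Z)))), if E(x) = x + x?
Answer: 1/599 ≈ 0.0016694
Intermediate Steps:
E(x) = 2*x
U = -10 (U = 2 - 1/2*24 = 2 - 12 = -10)
T(L) = -10 - L
1/(605 + T(E(o(-2, Z)))) = 1/(605 + (-10 - 2*(-2))) = 1/(605 + (-10 - 1*(-4))) = 1/(605 + (-10 + 4)) = 1/(605 - 6) = 1/599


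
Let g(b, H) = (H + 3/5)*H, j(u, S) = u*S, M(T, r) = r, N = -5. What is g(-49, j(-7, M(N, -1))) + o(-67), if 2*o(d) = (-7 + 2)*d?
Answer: 2207/10 ≈ 220.70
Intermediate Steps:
j(u, S) = S*u
o(d) = -5*d/2 (o(d) = ((-7 + 2)*d)/2 = (-5*d)/2 = -5*d/2)
g(b, H) = H*(⅗ + H) (g(b, H) = (H + 3*(⅕))*H = (H + ⅗)*H = (⅗ + H)*H = H*(⅗ + H))
g(-49, j(-7, M(N, -1))) + o(-67) = (-1*(-7))*(3 + 5*(-1*(-7)))/5 - 5/2*(-67) = (⅕)*7*(3 + 5*7) + 335/2 = (⅕)*7*(3 + 35) + 335/2 = (⅕)*7*38 + 335/2 = 266/5 + 335/2 = 2207/10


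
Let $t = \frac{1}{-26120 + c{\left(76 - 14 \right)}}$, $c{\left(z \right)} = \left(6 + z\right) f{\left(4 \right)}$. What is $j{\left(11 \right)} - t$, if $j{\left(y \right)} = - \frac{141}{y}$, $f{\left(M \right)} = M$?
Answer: $- \frac{3644557}{284328} \approx -12.818$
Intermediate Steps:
$c{\left(z \right)} = 24 + 4 z$ ($c{\left(z \right)} = \left(6 + z\right) 4 = 24 + 4 z$)
$t = - \frac{1}{25848}$ ($t = \frac{1}{-26120 + \left(24 + 4 \left(76 - 14\right)\right)} = \frac{1}{-26120 + \left(24 + 4 \cdot 62\right)} = \frac{1}{-26120 + \left(24 + 248\right)} = \frac{1}{-26120 + 272} = \frac{1}{-25848} = - \frac{1}{25848} \approx -3.8688 \cdot 10^{-5}$)
$j{\left(11 \right)} - t = - \frac{141}{11} - - \frac{1}{25848} = \left(-141\right) \frac{1}{11} + \frac{1}{25848} = - \frac{141}{11} + \frac{1}{25848} = - \frac{3644557}{284328}$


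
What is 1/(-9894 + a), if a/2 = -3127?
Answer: -1/16148 ≈ -6.1927e-5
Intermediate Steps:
a = -6254 (a = 2*(-3127) = -6254)
1/(-9894 + a) = 1/(-9894 - 6254) = 1/(-16148) = -1/16148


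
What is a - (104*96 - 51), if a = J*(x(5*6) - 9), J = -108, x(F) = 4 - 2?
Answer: -9177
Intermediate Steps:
x(F) = 2
a = 756 (a = -108*(2 - 9) = -108*(-7) = 756)
a - (104*96 - 51) = 756 - (104*96 - 51) = 756 - (9984 - 51) = 756 - 1*9933 = 756 - 9933 = -9177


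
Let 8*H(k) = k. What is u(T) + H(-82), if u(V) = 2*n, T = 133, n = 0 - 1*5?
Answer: -81/4 ≈ -20.250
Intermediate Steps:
n = -5 (n = 0 - 5 = -5)
H(k) = k/8
u(V) = -10 (u(V) = 2*(-5) = -10)
u(T) + H(-82) = -10 + (⅛)*(-82) = -10 - 41/4 = -81/4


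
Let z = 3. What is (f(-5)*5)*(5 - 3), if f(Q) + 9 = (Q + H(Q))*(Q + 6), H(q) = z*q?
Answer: -290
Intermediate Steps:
H(q) = 3*q
f(Q) = -9 + 4*Q*(6 + Q) (f(Q) = -9 + (Q + 3*Q)*(Q + 6) = -9 + (4*Q)*(6 + Q) = -9 + 4*Q*(6 + Q))
(f(-5)*5)*(5 - 3) = ((-9 + 4*(-5)² + 24*(-5))*5)*(5 - 3) = ((-9 + 4*25 - 120)*5)*2 = ((-9 + 100 - 120)*5)*2 = -29*5*2 = -145*2 = -290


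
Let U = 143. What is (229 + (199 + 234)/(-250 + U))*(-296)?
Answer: -7124720/107 ≈ -66586.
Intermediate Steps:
(229 + (199 + 234)/(-250 + U))*(-296) = (229 + (199 + 234)/(-250 + 143))*(-296) = (229 + 433/(-107))*(-296) = (229 + 433*(-1/107))*(-296) = (229 - 433/107)*(-296) = (24070/107)*(-296) = -7124720/107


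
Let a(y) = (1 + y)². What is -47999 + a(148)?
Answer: -25798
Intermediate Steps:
-47999 + a(148) = -47999 + (1 + 148)² = -47999 + 149² = -47999 + 22201 = -25798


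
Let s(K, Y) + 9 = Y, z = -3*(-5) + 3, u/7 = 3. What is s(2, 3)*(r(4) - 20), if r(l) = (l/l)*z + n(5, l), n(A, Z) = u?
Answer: -114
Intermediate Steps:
u = 21 (u = 7*3 = 21)
z = 18 (z = 15 + 3 = 18)
n(A, Z) = 21
s(K, Y) = -9 + Y
r(l) = 39 (r(l) = (l/l)*18 + 21 = 1*18 + 21 = 18 + 21 = 39)
s(2, 3)*(r(4) - 20) = (-9 + 3)*(39 - 20) = -6*19 = -114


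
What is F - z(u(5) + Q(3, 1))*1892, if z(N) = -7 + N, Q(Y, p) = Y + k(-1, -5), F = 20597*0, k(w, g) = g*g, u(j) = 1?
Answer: -41624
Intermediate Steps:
k(w, g) = g²
F = 0
Q(Y, p) = 25 + Y (Q(Y, p) = Y + (-5)² = Y + 25 = 25 + Y)
F - z(u(5) + Q(3, 1))*1892 = 0 - (-7 + (1 + (25 + 3)))*1892 = 0 - (-7 + (1 + 28))*1892 = 0 - (-7 + 29)*1892 = 0 - 22*1892 = 0 - 1*41624 = 0 - 41624 = -41624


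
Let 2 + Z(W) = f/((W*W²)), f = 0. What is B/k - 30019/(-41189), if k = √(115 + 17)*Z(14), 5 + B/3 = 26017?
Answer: 30019/41189 - 6503*√33/11 ≈ -3395.4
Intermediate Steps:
B = 78036 (B = -15 + 3*26017 = -15 + 78051 = 78036)
Z(W) = -2 (Z(W) = -2 + 0/((W*W²)) = -2 + 0/(W³) = -2 + 0/W³ = -2 + 0 = -2)
k = -4*√33 (k = √(115 + 17)*(-2) = √132*(-2) = (2*√33)*(-2) = -4*√33 ≈ -22.978)
B/k - 30019/(-41189) = 78036/((-4*√33)) - 30019/(-41189) = 78036*(-√33/132) - 30019*(-1/41189) = -6503*√33/11 + 30019/41189 = 30019/41189 - 6503*√33/11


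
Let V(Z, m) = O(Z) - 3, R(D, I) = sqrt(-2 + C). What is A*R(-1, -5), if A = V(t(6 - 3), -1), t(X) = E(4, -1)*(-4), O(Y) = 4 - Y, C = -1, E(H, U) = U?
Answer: -3*I*sqrt(3) ≈ -5.1962*I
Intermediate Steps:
R(D, I) = I*sqrt(3) (R(D, I) = sqrt(-2 - 1) = sqrt(-3) = I*sqrt(3))
t(X) = 4 (t(X) = -1*(-4) = 4)
V(Z, m) = 1 - Z (V(Z, m) = (4 - Z) - 3 = 1 - Z)
A = -3 (A = 1 - 1*4 = 1 - 4 = -3)
A*R(-1, -5) = -3*I*sqrt(3)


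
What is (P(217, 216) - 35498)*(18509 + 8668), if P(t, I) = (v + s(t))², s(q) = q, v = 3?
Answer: 350637654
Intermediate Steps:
P(t, I) = (3 + t)²
(P(217, 216) - 35498)*(18509 + 8668) = ((3 + 217)² - 35498)*(18509 + 8668) = (220² - 35498)*27177 = (48400 - 35498)*27177 = 12902*27177 = 350637654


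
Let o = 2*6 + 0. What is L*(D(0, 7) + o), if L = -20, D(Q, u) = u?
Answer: -380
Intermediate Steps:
o = 12 (o = 12 + 0 = 12)
L*(D(0, 7) + o) = -20*(7 + 12) = -20*19 = -380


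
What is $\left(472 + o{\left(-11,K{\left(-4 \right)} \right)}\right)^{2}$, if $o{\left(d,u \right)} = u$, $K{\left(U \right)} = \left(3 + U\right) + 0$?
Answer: $221841$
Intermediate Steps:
$K{\left(U \right)} = 3 + U$
$\left(472 + o{\left(-11,K{\left(-4 \right)} \right)}\right)^{2} = \left(472 + \left(3 - 4\right)\right)^{2} = \left(472 - 1\right)^{2} = 471^{2} = 221841$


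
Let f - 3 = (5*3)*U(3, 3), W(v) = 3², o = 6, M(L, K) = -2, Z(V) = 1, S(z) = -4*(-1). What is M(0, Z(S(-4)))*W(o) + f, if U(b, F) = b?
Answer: 30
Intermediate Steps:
S(z) = 4
W(v) = 9
f = 48 (f = 3 + (5*3)*3 = 3 + 15*3 = 3 + 45 = 48)
M(0, Z(S(-4)))*W(o) + f = -2*9 + 48 = -18 + 48 = 30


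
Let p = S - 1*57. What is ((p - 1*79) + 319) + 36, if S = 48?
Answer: 267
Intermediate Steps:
p = -9 (p = 48 - 1*57 = 48 - 57 = -9)
((p - 1*79) + 319) + 36 = ((-9 - 1*79) + 319) + 36 = ((-9 - 79) + 319) + 36 = (-88 + 319) + 36 = 231 + 36 = 267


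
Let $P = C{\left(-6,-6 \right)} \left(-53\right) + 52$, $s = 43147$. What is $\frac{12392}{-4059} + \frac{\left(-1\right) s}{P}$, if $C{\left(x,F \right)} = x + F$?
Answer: $- \frac{183659369}{2792592} \approx -65.767$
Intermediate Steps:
$C{\left(x,F \right)} = F + x$
$P = 688$ ($P = \left(-6 - 6\right) \left(-53\right) + 52 = \left(-12\right) \left(-53\right) + 52 = 636 + 52 = 688$)
$\frac{12392}{-4059} + \frac{\left(-1\right) s}{P} = \frac{12392}{-4059} + \frac{\left(-1\right) 43147}{688} = 12392 \left(- \frac{1}{4059}\right) - \frac{43147}{688} = - \frac{12392}{4059} - \frac{43147}{688} = - \frac{183659369}{2792592}$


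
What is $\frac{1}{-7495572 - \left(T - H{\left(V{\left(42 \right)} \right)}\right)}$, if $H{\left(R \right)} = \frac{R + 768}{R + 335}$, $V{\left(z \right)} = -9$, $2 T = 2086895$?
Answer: $- \frac{163}{1391859799} \approx -1.1711 \cdot 10^{-7}$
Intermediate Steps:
$T = \frac{2086895}{2}$ ($T = \frac{1}{2} \cdot 2086895 = \frac{2086895}{2} \approx 1.0434 \cdot 10^{6}$)
$H{\left(R \right)} = \frac{768 + R}{335 + R}$
$\frac{1}{-7495572 - \left(T - H{\left(V{\left(42 \right)} \right)}\right)} = \frac{1}{-7495572 - \left(\frac{2086895}{2} - \frac{768 - 9}{335 - 9}\right)} = \frac{1}{-7495572 - \left(\frac{2086895}{2} - \frac{1}{326} \cdot 759\right)} = \frac{1}{-7495572 + \left(\frac{1}{326} \cdot 759 - \frac{2086895}{2}\right)} = \frac{1}{-7495572 + \left(\frac{759}{326} - \frac{2086895}{2}\right)} = \frac{1}{-7495572 - \frac{170081563}{163}} = \frac{1}{- \frac{1391859799}{163}} = - \frac{163}{1391859799}$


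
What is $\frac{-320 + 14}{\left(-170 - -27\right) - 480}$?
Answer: $\frac{306}{623} \approx 0.49117$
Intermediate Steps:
$\frac{-320 + 14}{\left(-170 - -27\right) - 480} = - \frac{306}{\left(-170 + 27\right) - 480} = - \frac{306}{-143 - 480} = - \frac{306}{-623} = \left(-306\right) \left(- \frac{1}{623}\right) = \frac{306}{623}$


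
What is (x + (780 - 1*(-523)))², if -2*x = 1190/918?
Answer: 4945886929/2916 ≈ 1.6961e+6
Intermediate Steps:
x = -35/54 (x = -595/918 = -½*35/27 = -35/54 ≈ -0.64815)
(x + (780 - 1*(-523)))² = (-35/54 + (780 - 1*(-523)))² = (-35/54 + (780 + 523))² = (-35/54 + 1303)² = (70327/54)² = 4945886929/2916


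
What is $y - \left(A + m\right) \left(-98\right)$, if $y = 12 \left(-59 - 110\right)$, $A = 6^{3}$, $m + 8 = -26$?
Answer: $15808$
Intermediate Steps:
$m = -34$ ($m = -8 - 26 = -34$)
$A = 216$
$y = -2028$ ($y = 12 \left(-169\right) = -2028$)
$y - \left(A + m\right) \left(-98\right) = -2028 - \left(216 - 34\right) \left(-98\right) = -2028 - 182 \left(-98\right) = -2028 - -17836 = -2028 + 17836 = 15808$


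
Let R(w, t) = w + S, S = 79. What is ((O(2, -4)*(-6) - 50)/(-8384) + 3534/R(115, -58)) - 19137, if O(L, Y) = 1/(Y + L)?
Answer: -15548307889/813248 ≈ -19119.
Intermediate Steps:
O(L, Y) = 1/(L + Y)
R(w, t) = 79 + w (R(w, t) = w + 79 = 79 + w)
((O(2, -4)*(-6) - 50)/(-8384) + 3534/R(115, -58)) - 19137 = ((-6/(2 - 4) - 50)/(-8384) + 3534/(79 + 115)) - 19137 = ((-6/(-2) - 50)*(-1/8384) + 3534/194) - 19137 = ((-½*(-6) - 50)*(-1/8384) + 3534*(1/194)) - 19137 = ((3 - 50)*(-1/8384) + 1767/97) - 19137 = (-47*(-1/8384) + 1767/97) - 19137 = (47/8384 + 1767/97) - 19137 = 14819087/813248 - 19137 = -15548307889/813248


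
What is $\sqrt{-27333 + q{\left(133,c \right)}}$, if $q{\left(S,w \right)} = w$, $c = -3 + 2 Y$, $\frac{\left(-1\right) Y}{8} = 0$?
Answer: $2 i \sqrt{6834} \approx 165.34 i$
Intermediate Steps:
$Y = 0$ ($Y = \left(-8\right) 0 = 0$)
$c = -3$ ($c = -3 + 2 \cdot 0 = -3 + 0 = -3$)
$\sqrt{-27333 + q{\left(133,c \right)}} = \sqrt{-27333 - 3} = \sqrt{-27336} = 2 i \sqrt{6834}$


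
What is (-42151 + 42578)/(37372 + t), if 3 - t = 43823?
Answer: -427/6448 ≈ -0.066222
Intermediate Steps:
t = -43820 (t = 3 - 1*43823 = 3 - 43823 = -43820)
(-42151 + 42578)/(37372 + t) = (-42151 + 42578)/(37372 - 43820) = 427/(-6448) = 427*(-1/6448) = -427/6448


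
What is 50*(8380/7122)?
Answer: 209500/3561 ≈ 58.832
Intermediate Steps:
50*(8380/7122) = 50*(8380*(1/7122)) = 50*(4190/3561) = 209500/3561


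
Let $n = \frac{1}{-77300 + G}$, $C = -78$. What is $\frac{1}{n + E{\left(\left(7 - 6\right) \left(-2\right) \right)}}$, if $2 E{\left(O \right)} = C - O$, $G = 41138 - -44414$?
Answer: $- \frac{8252}{313575} \approx -0.026316$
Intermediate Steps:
$G = 85552$ ($G = 41138 + 44414 = 85552$)
$n = \frac{1}{8252}$ ($n = \frac{1}{-77300 + 85552} = \frac{1}{8252} \approx 0.00012118$)
$E{\left(O \right)} = -39 - \frac{O}{2}$ ($E{\left(O \right)} = \frac{-78 - O}{2} = -39 - \frac{O}{2}$)
$\frac{1}{n + E{\left(\left(7 - 6\right) \left(-2\right) \right)}} = \frac{1}{\frac{1}{8252} - \left(39 + \frac{\left(7 - 6\right) \left(-2\right)}{2}\right)} = \frac{1}{\frac{1}{8252} - \left(39 + \frac{1 \left(-2\right)}{2}\right)} = \frac{1}{\frac{1}{8252} - 38} = \frac{1}{- \frac{313575}{8252}} = - \frac{8252}{313575}$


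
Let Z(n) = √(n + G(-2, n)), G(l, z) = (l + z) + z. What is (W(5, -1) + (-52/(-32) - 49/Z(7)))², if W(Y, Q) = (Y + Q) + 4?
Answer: 266315/1216 - 3773*√19/76 ≈ 2.6127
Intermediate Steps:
G(l, z) = l + 2*z
W(Y, Q) = 4 + Q + Y (W(Y, Q) = (Q + Y) + 4 = 4 + Q + Y)
Z(n) = √(-2 + 3*n) (Z(n) = √(n + (-2 + 2*n)) = √(-2 + 3*n))
(W(5, -1) + (-52/(-32) - 49/Z(7)))² = ((4 - 1 + 5) + (-52/(-32) - 49/√(-2 + 3*7)))² = (8 + (-52*(-1/32) - 49/√(-2 + 21)))² = (8 + (13/8 - 49*√19/19))² = (77/8 - 49*√19/19)²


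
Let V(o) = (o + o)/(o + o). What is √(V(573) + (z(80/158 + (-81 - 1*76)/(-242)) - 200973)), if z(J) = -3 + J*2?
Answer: I*√151766737418/869 ≈ 448.3*I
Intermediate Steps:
z(J) = -3 + 2*J
V(o) = 1 (V(o) = (2*o)/((2*o)) = (2*o)*(1/(2*o)) = 1)
√(V(573) + (z(80/158 + (-81 - 1*76)/(-242)) - 200973)) = √(1 + ((-3 + 2*(80/158 + (-81 - 1*76)/(-242))) - 200973)) = √(1 + ((-3 + 2*(80*(1/158) + (-81 - 76)*(-1/242))) - 200973)) = √(1 + ((-3 + 2*(40/79 - 157*(-1/242))) - 200973)) = √(1 + ((-3 + 2*(40/79 + 157/242)) - 200973)) = √(1 + ((-3 + 2*(22083/19118)) - 200973)) = √(1 + ((-3 + 22083/9559) - 200973)) = √(1 + (-6594/9559 - 200973)) = √(1 - 1921107501/9559) = √(-1921097942/9559) = I*√151766737418/869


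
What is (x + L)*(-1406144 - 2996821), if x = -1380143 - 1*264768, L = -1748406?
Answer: 14940655984905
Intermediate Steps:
x = -1644911 (x = -1380143 - 264768 = -1644911)
(x + L)*(-1406144 - 2996821) = (-1644911 - 1748406)*(-1406144 - 2996821) = -3393317*(-4402965) = 14940655984905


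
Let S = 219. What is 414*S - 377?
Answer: 90289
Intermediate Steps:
414*S - 377 = 414*219 - 377 = 90666 - 377 = 90289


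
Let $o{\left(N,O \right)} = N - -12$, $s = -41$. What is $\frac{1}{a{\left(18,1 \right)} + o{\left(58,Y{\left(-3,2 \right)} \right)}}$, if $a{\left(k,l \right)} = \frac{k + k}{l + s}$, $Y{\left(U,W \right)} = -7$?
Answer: $\frac{10}{691} \approx 0.014472$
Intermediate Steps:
$a{\left(k,l \right)} = \frac{2 k}{-41 + l}$ ($a{\left(k,l \right)} = \frac{k + k}{l - 41} = \frac{2 k}{-41 + l}$)
$o{\left(N,O \right)} = 12 + N$ ($o{\left(N,O \right)} = N + 12 = 12 + N$)
$\frac{1}{a{\left(18,1 \right)} + o{\left(58,Y{\left(-3,2 \right)} \right)}} = \frac{1}{2 \cdot 18 \frac{1}{-41 + 1} + \left(12 + 58\right)} = \frac{1}{2 \cdot 18 \frac{1}{-40} + 70} = \frac{1}{2 \cdot 18 \left(- \frac{1}{40}\right) + 70} = \frac{1}{- \frac{9}{10} + 70} = \frac{1}{\frac{691}{10}} = \frac{10}{691}$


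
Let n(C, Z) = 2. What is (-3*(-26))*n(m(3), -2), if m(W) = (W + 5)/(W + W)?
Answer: 156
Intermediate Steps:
m(W) = (5 + W)/(2*W) (m(W) = (5 + W)/((2*W)) = (5 + W)*(1/(2*W)) = (5 + W)/(2*W))
(-3*(-26))*n(m(3), -2) = -3*(-26)*2 = 78*2 = 156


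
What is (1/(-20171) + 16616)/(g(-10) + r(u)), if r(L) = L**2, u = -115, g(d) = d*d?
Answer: 67032267/53755715 ≈ 1.2470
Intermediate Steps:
g(d) = d**2
(1/(-20171) + 16616)/(g(-10) + r(u)) = (1/(-20171) + 16616)/((-10)**2 + (-115)**2) = (-1/20171 + 16616)/(100 + 13225) = (335161335/20171)/13325 = (335161335/20171)*(1/13325) = 67032267/53755715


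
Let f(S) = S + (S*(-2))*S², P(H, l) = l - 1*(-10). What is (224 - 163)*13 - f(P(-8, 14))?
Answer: 28417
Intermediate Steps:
P(H, l) = 10 + l (P(H, l) = l + 10 = 10 + l)
f(S) = S - 2*S³ (f(S) = S + (-2*S)*S² = S - 2*S³)
(224 - 163)*13 - f(P(-8, 14)) = (224 - 163)*13 - ((10 + 14) - 2*(10 + 14)³) = 61*13 - (24 - 2*24³) = 793 - (24 - 2*13824) = 793 - (24 - 27648) = 793 - 1*(-27624) = 793 + 27624 = 28417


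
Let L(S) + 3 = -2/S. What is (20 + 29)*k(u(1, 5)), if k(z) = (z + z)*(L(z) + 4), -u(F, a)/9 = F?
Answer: -1078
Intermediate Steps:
L(S) = -3 - 2/S
u(F, a) = -9*F
k(z) = 2*z*(1 - 2/z) (k(z) = (z + z)*((-3 - 2/z) + 4) = (2*z)*(1 - 2/z) = 2*z*(1 - 2/z))
(20 + 29)*k(u(1, 5)) = (20 + 29)*(-4 + 2*(-9*1)) = 49*(-4 + 2*(-9)) = 49*(-4 - 18) = 49*(-22) = -1078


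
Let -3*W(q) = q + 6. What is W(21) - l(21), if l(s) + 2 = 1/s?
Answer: -148/21 ≈ -7.0476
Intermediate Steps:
W(q) = -2 - q/3 (W(q) = -(q + 6)/3 = -(6 + q)/3 = -2 - q/3)
l(s) = -2 + 1/s
W(21) - l(21) = (-2 - 1/3*21) - (-2 + 1/21) = (-2 - 7) - (-2 + 1/21) = -9 - 1*(-41/21) = -9 + 41/21 = -148/21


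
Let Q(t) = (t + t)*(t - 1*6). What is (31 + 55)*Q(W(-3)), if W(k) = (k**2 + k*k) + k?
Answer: 23220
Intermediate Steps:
W(k) = k + 2*k**2 (W(k) = (k**2 + k**2) + k = 2*k**2 + k = k + 2*k**2)
Q(t) = 2*t*(-6 + t) (Q(t) = (2*t)*(t - 6) = (2*t)*(-6 + t) = 2*t*(-6 + t))
(31 + 55)*Q(W(-3)) = (31 + 55)*(2*(-3*(1 + 2*(-3)))*(-6 - 3*(1 + 2*(-3)))) = 86*(2*(-3*(1 - 6))*(-6 - 3*(1 - 6))) = 86*(2*(-3*(-5))*(-6 - 3*(-5))) = 86*(2*15*(-6 + 15)) = 86*(2*15*9) = 86*270 = 23220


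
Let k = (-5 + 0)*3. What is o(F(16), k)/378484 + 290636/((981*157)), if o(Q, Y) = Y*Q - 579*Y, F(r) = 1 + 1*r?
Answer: 55649719567/29146485114 ≈ 1.9093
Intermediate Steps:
k = -15 (k = -5*3 = -15)
F(r) = 1 + r
o(Q, Y) = -579*Y + Q*Y (o(Q, Y) = Q*Y - 579*Y = -579*Y + Q*Y)
o(F(16), k)/378484 + 290636/((981*157)) = -15*(-579 + (1 + 16))/378484 + 290636/((981*157)) = -15*(-579 + 17)*(1/378484) + 290636/154017 = -15*(-562)*(1/378484) + 290636*(1/154017) = 8430*(1/378484) + 290636/154017 = 4215/189242 + 290636/154017 = 55649719567/29146485114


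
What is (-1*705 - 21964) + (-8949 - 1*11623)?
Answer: -43241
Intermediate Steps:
(-1*705 - 21964) + (-8949 - 1*11623) = (-705 - 21964) + (-8949 - 11623) = -22669 - 20572 = -43241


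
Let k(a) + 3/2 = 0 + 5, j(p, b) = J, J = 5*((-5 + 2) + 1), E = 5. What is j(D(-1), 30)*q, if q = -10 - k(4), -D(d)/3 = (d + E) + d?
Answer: 135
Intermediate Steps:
D(d) = -15 - 6*d (D(d) = -3*((d + 5) + d) = -3*((5 + d) + d) = -3*(5 + 2*d) = -15 - 6*d)
J = -10 (J = 5*(-3 + 1) = 5*(-2) = -10)
j(p, b) = -10
k(a) = 7/2 (k(a) = -3/2 + (0 + 5) = -3/2 + 5 = 7/2)
q = -27/2 (q = -10 - 1*7/2 = -10 - 7/2 = -27/2 ≈ -13.500)
j(D(-1), 30)*q = -10*(-27/2) = 135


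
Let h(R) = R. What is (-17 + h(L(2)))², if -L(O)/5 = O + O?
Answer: 1369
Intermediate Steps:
L(O) = -10*O (L(O) = -5*(O + O) = -10*O)
(-17 + h(L(2)))² = (-17 - 10*2)² = (-17 - 20)² = (-37)² = 1369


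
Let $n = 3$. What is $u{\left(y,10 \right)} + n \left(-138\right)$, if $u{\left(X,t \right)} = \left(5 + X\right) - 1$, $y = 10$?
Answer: $-400$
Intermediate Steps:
$u{\left(X,t \right)} = 4 + X$
$u{\left(y,10 \right)} + n \left(-138\right) = \left(4 + 10\right) + 3 \left(-138\right) = 14 - 414 = -400$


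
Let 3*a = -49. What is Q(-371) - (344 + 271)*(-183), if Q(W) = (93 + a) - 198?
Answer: 337271/3 ≈ 1.1242e+5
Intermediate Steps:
a = -49/3 (a = (⅓)*(-49) = -49/3 ≈ -16.333)
Q(W) = -364/3 (Q(W) = (93 - 49/3) - 198 = 230/3 - 198 = -364/3)
Q(-371) - (344 + 271)*(-183) = -364/3 - (344 + 271)*(-183) = -364/3 - 615*(-183) = -364/3 - 1*(-112545) = -364/3 + 112545 = 337271/3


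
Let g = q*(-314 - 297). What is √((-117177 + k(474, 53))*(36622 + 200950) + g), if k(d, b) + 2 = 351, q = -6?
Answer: 5*I*√1110202318 ≈ 1.666e+5*I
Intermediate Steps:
k(d, b) = 349 (k(d, b) = -2 + 351 = 349)
g = 3666 (g = -6*(-314 - 297) = -6*(-611) = 3666)
√((-117177 + k(474, 53))*(36622 + 200950) + g) = √((-117177 + 349)*(36622 + 200950) + 3666) = √(-116828*237572 + 3666) = √(-27755061616 + 3666) = √(-27755057950) = 5*I*√1110202318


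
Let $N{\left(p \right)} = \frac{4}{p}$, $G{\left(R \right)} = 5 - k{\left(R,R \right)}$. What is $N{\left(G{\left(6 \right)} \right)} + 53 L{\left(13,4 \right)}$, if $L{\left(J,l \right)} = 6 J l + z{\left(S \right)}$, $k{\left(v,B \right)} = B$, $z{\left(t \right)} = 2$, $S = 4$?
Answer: $16638$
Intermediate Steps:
$G{\left(R \right)} = 5 - R$
$L{\left(J,l \right)} = 2 + 6 J l$ ($L{\left(J,l \right)} = 6 J l + 2 = 2 + 6 J l$)
$N{\left(G{\left(6 \right)} \right)} + 53 L{\left(13,4 \right)} = \frac{4}{5 - 6} + 53 \left(2 + 6 \cdot 13 \cdot 4\right) = \frac{4}{5 - 6} + 53 \left(2 + 312\right) = \frac{4}{-1} + 53 \cdot 314 = 4 \left(-1\right) + 16642 = -4 + 16642 = 16638$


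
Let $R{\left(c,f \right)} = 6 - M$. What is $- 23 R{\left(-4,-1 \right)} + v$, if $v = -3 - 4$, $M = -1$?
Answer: $-168$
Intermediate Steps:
$R{\left(c,f \right)} = 7$ ($R{\left(c,f \right)} = 6 - -1 = 6 + 1 = 7$)
$v = -7$ ($v = -3 - 4 = -7$)
$- 23 R{\left(-4,-1 \right)} + v = \left(-23\right) 7 - 7 = -161 - 7 = -168$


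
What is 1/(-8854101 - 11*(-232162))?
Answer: -1/6300319 ≈ -1.5872e-7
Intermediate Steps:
1/(-8854101 - 11*(-232162)) = 1/(-8854101 + 2553782) = 1/(-6300319) = -1/6300319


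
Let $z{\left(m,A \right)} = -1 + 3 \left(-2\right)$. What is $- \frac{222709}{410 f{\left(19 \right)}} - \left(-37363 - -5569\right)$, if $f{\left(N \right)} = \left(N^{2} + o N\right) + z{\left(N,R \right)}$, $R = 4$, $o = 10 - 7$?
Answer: $\frac{5357384231}{168510} \approx 31793.0$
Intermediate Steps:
$o = 3$ ($o = 10 - 7 = 3$)
$z{\left(m,A \right)} = -7$ ($z{\left(m,A \right)} = -1 - 6 = -7$)
$f{\left(N \right)} = -7 + N^{2} + 3 N$ ($f{\left(N \right)} = \left(N^{2} + 3 N\right) - 7 = -7 + N^{2} + 3 N$)
$- \frac{222709}{410 f{\left(19 \right)}} - \left(-37363 - -5569\right) = - \frac{222709}{410 \left(-7 + 19^{2} + 3 \cdot 19\right)} - \left(-37363 - -5569\right) = - \frac{222709}{410 \left(-7 + 361 + 57\right)} - \left(-37363 + 5569\right) = - \frac{222709}{410 \cdot 411} - -31794 = - \frac{222709}{168510} + 31794 = \frac{5357384231}{168510}$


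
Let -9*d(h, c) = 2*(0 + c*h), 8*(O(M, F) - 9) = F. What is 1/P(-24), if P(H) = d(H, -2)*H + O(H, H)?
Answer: 1/262 ≈ 0.0038168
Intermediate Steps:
O(M, F) = 9 + F/8
d(h, c) = -2*c*h/9 (d(h, c) = -2*(0 + c*h)/9 = -2*c*h/9)
P(H) = 9 + H/8 + 4*H**2/9 (P(H) = (-2/9*(-2)*H)*H + (9 + H/8) = (4*H/9)*H + (9 + H/8) = 4*H**2/9 + (9 + H/8) = 9 + H/8 + 4*H**2/9)
1/P(-24) = 1/(9 + (1/8)*(-24) + (4/9)*(-24)**2) = 1/(9 - 3 + (4/9)*576) = 1/(9 - 3 + 256) = 1/262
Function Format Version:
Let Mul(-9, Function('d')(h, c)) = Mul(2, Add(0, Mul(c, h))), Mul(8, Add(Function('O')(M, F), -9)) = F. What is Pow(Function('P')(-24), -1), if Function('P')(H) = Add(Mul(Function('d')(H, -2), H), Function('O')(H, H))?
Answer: Rational(1, 262) ≈ 0.0038168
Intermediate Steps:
Function('O')(M, F) = Add(9, Mul(Rational(1, 8), F))
Function('d')(h, c) = Mul(Rational(-2, 9), c, h) (Function('d')(h, c) = Mul(Rational(-1, 9), Mul(2, Add(0, Mul(c, h)))) = Mul(Rational(-1, 9), Mul(2, Mul(c, h))) = Mul(Rational(-1, 9), Mul(2, c, h)) = Mul(Rational(-2, 9), c, h))
Function('P')(H) = Add(9, Mul(Rational(1, 8), H), Mul(Rational(4, 9), Pow(H, 2))) (Function('P')(H) = Add(Mul(Mul(Rational(-2, 9), -2, H), H), Add(9, Mul(Rational(1, 8), H))) = Add(Mul(Mul(Rational(4, 9), H), H), Add(9, Mul(Rational(1, 8), H))) = Add(Mul(Rational(4, 9), Pow(H, 2)), Add(9, Mul(Rational(1, 8), H))) = Add(9, Mul(Rational(1, 8), H), Mul(Rational(4, 9), Pow(H, 2))))
Pow(Function('P')(-24), -1) = Pow(Add(9, Mul(Rational(1, 8), -24), Mul(Rational(4, 9), Pow(-24, 2))), -1) = Pow(Add(9, -3, Mul(Rational(4, 9), 576)), -1) = Pow(Add(9, -3, 256), -1) = Pow(262, -1) = Rational(1, 262)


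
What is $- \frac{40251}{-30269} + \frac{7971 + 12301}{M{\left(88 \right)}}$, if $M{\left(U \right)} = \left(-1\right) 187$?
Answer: $- \frac{606086231}{5660303} \approx -107.08$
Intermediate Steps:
$M{\left(U \right)} = -187$
$- \frac{40251}{-30269} + \frac{7971 + 12301}{M{\left(88 \right)}} = - \frac{40251}{-30269} + \frac{7971 + 12301}{-187} = \left(-40251\right) \left(- \frac{1}{30269}\right) + 20272 \left(- \frac{1}{187}\right) = \frac{40251}{30269} - \frac{20272}{187} = - \frac{606086231}{5660303}$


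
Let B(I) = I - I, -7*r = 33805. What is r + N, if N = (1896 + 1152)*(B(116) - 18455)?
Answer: -393789685/7 ≈ -5.6256e+7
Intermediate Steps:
r = -33805/7 (r = -⅐*33805 = -33805/7 ≈ -4829.3)
B(I) = 0
N = -56250840 (N = (1896 + 1152)*(0 - 18455) = 3048*(-18455) = -56250840)
r + N = -33805/7 - 56250840 = -393789685/7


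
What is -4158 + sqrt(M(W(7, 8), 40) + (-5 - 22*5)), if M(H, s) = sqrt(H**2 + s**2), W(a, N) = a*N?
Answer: -4158 + I*sqrt(115 - 8*sqrt(74)) ≈ -4158.0 + 6.7957*I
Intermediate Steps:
W(a, N) = N*a
-4158 + sqrt(M(W(7, 8), 40) + (-5 - 22*5)) = -4158 + sqrt(sqrt((8*7)**2 + 40**2) + (-5 - 22*5)) = -4158 + sqrt(sqrt(56**2 + 1600) + (-5 - 110)) = -4158 + sqrt(sqrt(3136 + 1600) - 115) = -4158 + sqrt(sqrt(4736) - 115) = -4158 + sqrt(8*sqrt(74) - 115) = -4158 + sqrt(-115 + 8*sqrt(74))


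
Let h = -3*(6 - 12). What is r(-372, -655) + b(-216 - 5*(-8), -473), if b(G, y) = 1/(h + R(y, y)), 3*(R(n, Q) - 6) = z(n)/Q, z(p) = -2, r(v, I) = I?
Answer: -22306571/34058 ≈ -654.96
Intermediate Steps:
h = 18 (h = -3*(-6) = 18)
R(n, Q) = 6 - 2/(3*Q) (R(n, Q) = 6 + (-2/Q)/3 = 6 - 2/(3*Q))
b(G, y) = 1/(24 - 2/(3*y)) (b(G, y) = 1/(18 + (6 - 2/(3*y))) = 1/(24 - 2/(3*y)))
r(-372, -655) + b(-216 - 5*(-8), -473) = -655 + (3/2)*(-473)/(-1 + 36*(-473)) = -655 + (3/2)*(-473)/(-1 - 17028) = -655 + (3/2)*(-473)/(-17029) = -655 + (3/2)*(-473)*(-1/17029) = -655 + 1419/34058 = -22306571/34058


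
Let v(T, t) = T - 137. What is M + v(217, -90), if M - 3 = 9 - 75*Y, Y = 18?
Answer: -1258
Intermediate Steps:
v(T, t) = -137 + T
M = -1338 (M = 3 + (9 - 75*18) = 3 + (9 - 1350) = 3 - 1341 = -1338)
M + v(217, -90) = -1338 + (-137 + 217) = -1338 + 80 = -1258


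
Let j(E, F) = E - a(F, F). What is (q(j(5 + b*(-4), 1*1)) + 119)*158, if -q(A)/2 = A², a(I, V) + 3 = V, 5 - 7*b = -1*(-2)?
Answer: 488694/49 ≈ 9973.3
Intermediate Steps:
b = 3/7 (b = 5/7 - (-1)*(-2)/7 = 5/7 - ⅐*2 = 5/7 - 2/7 = 3/7 ≈ 0.42857)
a(I, V) = -3 + V
j(E, F) = 3 + E - F (j(E, F) = E - (-3 + F) = E + (3 - F) = 3 + E - F)
q(A) = -2*A²
(q(j(5 + b*(-4), 1*1)) + 119)*158 = (-2*(3 + (5 + (3/7)*(-4)) - 1)² + 119)*158 = (-2*(3 + (5 - 12/7) - 1*1)² + 119)*158 = (-2*(3 + 23/7 - 1)² + 119)*158 = (-2*(37/7)² + 119)*158 = (-2*1369/49 + 119)*158 = (-2738/49 + 119)*158 = (3093/49)*158 = 488694/49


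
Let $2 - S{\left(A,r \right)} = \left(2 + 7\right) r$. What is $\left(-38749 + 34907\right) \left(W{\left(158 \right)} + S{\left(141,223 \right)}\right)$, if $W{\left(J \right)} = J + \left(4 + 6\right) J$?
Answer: $1025814$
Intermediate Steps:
$S{\left(A,r \right)} = 2 - 9 r$ ($S{\left(A,r \right)} = 2 - \left(2 + 7\right) r = 2 - 9 r$)
$W{\left(J \right)} = 11 J$ ($W{\left(J \right)} = J + 10 J = 11 J$)
$\left(-38749 + 34907\right) \left(W{\left(158 \right)} + S{\left(141,223 \right)}\right) = \left(-38749 + 34907\right) \left(11 \cdot 158 + \left(2 - 2007\right)\right) = - 3842 \left(1738 + \left(2 - 2007\right)\right) = - 3842 \left(1738 - 2005\right) = \left(-3842\right) \left(-267\right) = 1025814$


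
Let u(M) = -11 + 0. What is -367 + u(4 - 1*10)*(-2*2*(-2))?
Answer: -455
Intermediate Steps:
u(M) = -11
-367 + u(4 - 1*10)*(-2*2*(-2)) = -367 - 11*(-2*2)*(-2) = -367 - (-44)*(-2) = -367 - 11*8 = -367 - 88 = -455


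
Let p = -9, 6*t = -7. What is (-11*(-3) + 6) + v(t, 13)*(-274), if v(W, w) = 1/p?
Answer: 625/9 ≈ 69.444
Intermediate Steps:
t = -7/6 (t = (⅙)*(-7) = -7/6 ≈ -1.1667)
v(W, w) = -⅑ (v(W, w) = 1/(-9) = -⅑)
(-11*(-3) + 6) + v(t, 13)*(-274) = (-11*(-3) + 6) - ⅑*(-274) = (33 + 6) + 274/9 = 39 + 274/9 = 625/9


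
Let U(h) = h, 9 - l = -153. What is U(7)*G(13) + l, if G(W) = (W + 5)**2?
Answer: 2430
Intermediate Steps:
l = 162 (l = 9 - 1*(-153) = 9 + 153 = 162)
G(W) = (5 + W)**2
U(7)*G(13) + l = 7*(5 + 13)**2 + 162 = 7*18**2 + 162 = 7*324 + 162 = 2268 + 162 = 2430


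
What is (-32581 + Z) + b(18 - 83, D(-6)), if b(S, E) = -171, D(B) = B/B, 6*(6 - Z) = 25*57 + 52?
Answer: -197953/6 ≈ -32992.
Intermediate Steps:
Z = -1441/6 (Z = 6 - (25*57 + 52)/6 = 6 - (1425 + 52)/6 = 6 - 1/6*1477 = 6 - 1477/6 = -1441/6 ≈ -240.17)
D(B) = 1
(-32581 + Z) + b(18 - 83, D(-6)) = (-32581 - 1441/6) - 171 = -196927/6 - 171 = -197953/6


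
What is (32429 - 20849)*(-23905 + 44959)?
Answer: 243805320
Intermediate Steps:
(32429 - 20849)*(-23905 + 44959) = 11580*21054 = 243805320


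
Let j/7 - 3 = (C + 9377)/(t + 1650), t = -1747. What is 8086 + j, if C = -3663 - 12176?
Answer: 831613/97 ≈ 8573.3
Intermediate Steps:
C = -15839
j = 47271/97 (j = 21 + 7*((-15839 + 9377)/(-1747 + 1650)) = 21 + 7*(-6462/(-97)) = 21 + 7*(-6462*(-1/97)) = 21 + 7*(6462/97) = 21 + 45234/97 = 47271/97 ≈ 487.33)
8086 + j = 8086 + 47271/97 = 831613/97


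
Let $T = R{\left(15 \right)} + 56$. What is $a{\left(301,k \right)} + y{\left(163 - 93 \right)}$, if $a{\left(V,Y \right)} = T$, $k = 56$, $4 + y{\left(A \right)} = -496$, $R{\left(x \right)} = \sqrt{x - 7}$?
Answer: $-444 + 2 \sqrt{2} \approx -441.17$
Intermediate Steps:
$R{\left(x \right)} = \sqrt{-7 + x}$
$y{\left(A \right)} = -500$ ($y{\left(A \right)} = -4 - 496 = -500$)
$T = 56 + 2 \sqrt{2}$ ($T = \sqrt{-7 + 15} + 56 = \sqrt{8} + 56 = 2 \sqrt{2} + 56 = 56 + 2 \sqrt{2} \approx 58.828$)
$a{\left(V,Y \right)} = 56 + 2 \sqrt{2}$
$a{\left(301,k \right)} + y{\left(163 - 93 \right)} = \left(56 + 2 \sqrt{2}\right) - 500 = -444 + 2 \sqrt{2}$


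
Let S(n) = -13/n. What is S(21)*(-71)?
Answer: 923/21 ≈ 43.952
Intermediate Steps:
S(21)*(-71) = -13/21*(-71) = 923/21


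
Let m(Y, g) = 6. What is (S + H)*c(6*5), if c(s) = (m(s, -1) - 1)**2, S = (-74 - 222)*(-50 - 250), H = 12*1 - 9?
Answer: 2220075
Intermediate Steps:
H = 3 (H = 12 - 9 = 3)
S = 88800 (S = -296*(-300) = 88800)
c(s) = 25 (c(s) = (6 - 1)**2 = 5**2 = 25)
(S + H)*c(6*5) = (88800 + 3)*25 = 88803*25 = 2220075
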